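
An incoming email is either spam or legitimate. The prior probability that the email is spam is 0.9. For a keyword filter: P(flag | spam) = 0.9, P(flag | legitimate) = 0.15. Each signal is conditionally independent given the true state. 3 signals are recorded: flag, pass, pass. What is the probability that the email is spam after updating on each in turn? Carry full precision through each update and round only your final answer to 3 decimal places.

After 'flag': P(spam) = 0.9·0.9000 / (0.9·0.9000 + 0.15·0.1000) ≈ 0.9818
After 'pass': P(spam) = 0.1·0.9818 / (0.1·0.9818 + 0.85·0.0182) ≈ 0.8640
After 'pass': P(spam) = 0.1·0.8640 / (0.1·0.8640 + 0.85·0.1360) ≈ 0.4277

0.428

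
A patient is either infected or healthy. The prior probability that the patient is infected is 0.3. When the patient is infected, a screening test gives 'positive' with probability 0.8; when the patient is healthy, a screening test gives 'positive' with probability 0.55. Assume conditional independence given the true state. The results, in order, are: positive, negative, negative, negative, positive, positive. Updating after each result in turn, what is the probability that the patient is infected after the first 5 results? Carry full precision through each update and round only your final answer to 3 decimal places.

0.074

After 'positive': P(infected) = 0.8·0.3000 / (0.8·0.3000 + 0.55·0.7000) ≈ 0.3840
After 'negative': P(infected) = 0.2·0.3840 / (0.2·0.3840 + 0.45·0.6160) ≈ 0.2169
After 'negative': P(infected) = 0.2·0.2169 / (0.2·0.2169 + 0.45·0.7831) ≈ 0.1096
After 'negative': P(infected) = 0.2·0.1096 / (0.2·0.1096 + 0.45·0.8904) ≈ 0.0519
After 'positive': P(infected) = 0.8·0.0519 / (0.8·0.0519 + 0.55·0.9481) ≈ 0.0737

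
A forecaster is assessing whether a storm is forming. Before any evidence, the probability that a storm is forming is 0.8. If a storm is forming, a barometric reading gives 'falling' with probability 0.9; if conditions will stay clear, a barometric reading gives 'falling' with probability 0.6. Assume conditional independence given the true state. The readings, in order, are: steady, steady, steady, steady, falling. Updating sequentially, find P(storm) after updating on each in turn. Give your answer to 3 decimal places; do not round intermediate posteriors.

Apply Bayes' rule sequentially, carrying P(storm) forward.
After 'steady': P(storm) = 0.1·0.8000 / (0.1·0.8000 + 0.4·0.2000) ≈ 0.5000
After 'steady': P(storm) = 0.1·0.5000 / (0.1·0.5000 + 0.4·0.5000) ≈ 0.2000
After 'steady': P(storm) = 0.1·0.2000 / (0.1·0.2000 + 0.4·0.8000) ≈ 0.0588
After 'steady': P(storm) = 0.1·0.0588 / (0.1·0.0588 + 0.4·0.9412) ≈ 0.0154
After 'falling': P(storm) = 0.9·0.0154 / (0.9·0.0154 + 0.6·0.9846) ≈ 0.0229

0.023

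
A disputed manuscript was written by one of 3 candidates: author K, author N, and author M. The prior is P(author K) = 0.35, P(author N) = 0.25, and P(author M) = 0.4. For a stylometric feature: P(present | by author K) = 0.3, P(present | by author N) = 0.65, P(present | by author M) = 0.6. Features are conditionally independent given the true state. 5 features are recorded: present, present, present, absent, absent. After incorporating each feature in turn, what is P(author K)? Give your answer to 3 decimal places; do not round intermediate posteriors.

0.172

After 'present': normaliser = 0.3·0.3500 + 0.65·0.2500 + 0.6·0.4000; P(author K) ≈ 0.2069, P(author N) ≈ 0.3202, P(author M) ≈ 0.4729
After 'present': normaliser = 0.3·0.2069 + 0.65·0.3202 + 0.6·0.4729; P(author K) ≈ 0.1120, P(author N) ≈ 0.3757, P(author M) ≈ 0.5122
After 'present': normaliser = 0.3·0.1120 + 0.65·0.3757 + 0.6·0.5122; P(author K) ≈ 0.0574, P(author N) ≈ 0.4173, P(author M) ≈ 0.5252
After 'absent': normaliser = 0.7·0.0574 + 0.35·0.4173 + 0.4·0.5252; P(author K) ≈ 0.1014, P(author N) ≈ 0.3685, P(author M) ≈ 0.5300
After 'absent': normaliser = 0.7·0.1014 + 0.35·0.3685 + 0.4·0.5300; P(author K) ≈ 0.1724, P(author N) ≈ 0.3131, P(author M) ≈ 0.5146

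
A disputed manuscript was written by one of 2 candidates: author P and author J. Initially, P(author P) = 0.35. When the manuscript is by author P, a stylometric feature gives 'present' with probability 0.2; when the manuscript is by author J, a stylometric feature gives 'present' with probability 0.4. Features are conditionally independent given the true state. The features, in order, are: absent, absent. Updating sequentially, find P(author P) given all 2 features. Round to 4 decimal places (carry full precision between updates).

After 'absent': P(author P) = 0.8·0.3500 / (0.8·0.3500 + 0.6·0.6500) ≈ 0.4179
After 'absent': P(author P) = 0.8·0.4179 / (0.8·0.4179 + 0.6·0.5821) ≈ 0.4891

0.4891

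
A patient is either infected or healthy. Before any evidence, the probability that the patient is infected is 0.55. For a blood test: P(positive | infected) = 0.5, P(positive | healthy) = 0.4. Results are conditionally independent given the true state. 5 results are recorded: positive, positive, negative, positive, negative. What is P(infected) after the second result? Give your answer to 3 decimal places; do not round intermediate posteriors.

After 'positive': P(infected) = 0.5·0.5500 / (0.5·0.5500 + 0.4·0.4500) ≈ 0.6044
After 'positive': P(infected) = 0.5·0.6044 / (0.5·0.6044 + 0.4·0.3956) ≈ 0.6563

0.656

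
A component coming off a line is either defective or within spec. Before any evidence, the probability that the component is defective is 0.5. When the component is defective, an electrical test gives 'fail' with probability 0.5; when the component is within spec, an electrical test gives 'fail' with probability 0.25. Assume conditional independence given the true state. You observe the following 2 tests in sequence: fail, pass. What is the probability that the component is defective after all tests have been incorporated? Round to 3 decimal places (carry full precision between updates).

0.571

After 'fail': P(defective) = 0.5·0.5000 / (0.5·0.5000 + 0.25·0.5000) ≈ 0.6667
After 'pass': P(defective) = 0.5·0.6667 / (0.5·0.6667 + 0.75·0.3333) ≈ 0.5714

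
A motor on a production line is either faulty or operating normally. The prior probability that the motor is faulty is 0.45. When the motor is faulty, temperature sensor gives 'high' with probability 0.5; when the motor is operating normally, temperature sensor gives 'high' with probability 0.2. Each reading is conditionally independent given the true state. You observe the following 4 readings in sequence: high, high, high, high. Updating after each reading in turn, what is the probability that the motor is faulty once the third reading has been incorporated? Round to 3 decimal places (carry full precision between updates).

0.927

Each posterior becomes the prior for the next update.
After 'high': P(faulty) = 0.5·0.4500 / (0.5·0.4500 + 0.2·0.5500) ≈ 0.6716
After 'high': P(faulty) = 0.5·0.6716 / (0.5·0.6716 + 0.2·0.3284) ≈ 0.8364
After 'high': P(faulty) = 0.5·0.8364 / (0.5·0.8364 + 0.2·0.1636) ≈ 0.9275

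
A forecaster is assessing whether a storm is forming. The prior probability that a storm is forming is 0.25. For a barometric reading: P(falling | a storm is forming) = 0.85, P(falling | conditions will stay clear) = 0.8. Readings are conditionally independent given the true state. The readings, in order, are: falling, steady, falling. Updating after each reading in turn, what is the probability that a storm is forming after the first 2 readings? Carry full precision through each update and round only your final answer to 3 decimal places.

0.210

After 'falling': P(storm) = 0.85·0.2500 / (0.85·0.2500 + 0.8·0.7500) ≈ 0.2615
After 'steady': P(storm) = 0.15·0.2615 / (0.15·0.2615 + 0.2·0.7385) ≈ 0.2099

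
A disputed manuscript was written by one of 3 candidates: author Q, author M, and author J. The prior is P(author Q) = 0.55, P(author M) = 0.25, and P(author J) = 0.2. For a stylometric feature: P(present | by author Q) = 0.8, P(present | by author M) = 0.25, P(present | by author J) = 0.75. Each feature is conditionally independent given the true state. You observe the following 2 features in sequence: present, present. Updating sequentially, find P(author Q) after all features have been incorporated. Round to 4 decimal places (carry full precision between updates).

0.7331

After 'present': normaliser = 0.8·0.5500 + 0.25·0.2500 + 0.75·0.2000; P(author Q) ≈ 0.6743, P(author M) ≈ 0.0958, P(author J) ≈ 0.2299
After 'present': normaliser = 0.8·0.6743 + 0.25·0.0958 + 0.75·0.2299; P(author Q) ≈ 0.7331, P(author M) ≈ 0.0325, P(author J) ≈ 0.2343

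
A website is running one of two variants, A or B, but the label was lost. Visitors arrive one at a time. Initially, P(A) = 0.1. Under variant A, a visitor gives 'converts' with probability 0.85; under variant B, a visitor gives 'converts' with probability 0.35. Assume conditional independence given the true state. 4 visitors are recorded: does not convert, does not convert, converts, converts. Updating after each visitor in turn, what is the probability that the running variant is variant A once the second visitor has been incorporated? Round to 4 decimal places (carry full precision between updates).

After 'does not convert': P(A) = 0.15·0.1000 / (0.15·0.1000 + 0.65·0.9000) ≈ 0.0250
After 'does not convert': P(A) = 0.15·0.0250 / (0.15·0.0250 + 0.65·0.9750) ≈ 0.0059

0.0059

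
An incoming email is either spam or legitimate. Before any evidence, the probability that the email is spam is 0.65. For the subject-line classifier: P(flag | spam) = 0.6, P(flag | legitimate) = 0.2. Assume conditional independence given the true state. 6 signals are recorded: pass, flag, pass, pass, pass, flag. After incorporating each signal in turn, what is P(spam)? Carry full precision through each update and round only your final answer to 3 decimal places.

0.511

After 'pass': P(spam) = 0.4·0.6500 / (0.4·0.6500 + 0.8·0.3500) ≈ 0.4815
After 'flag': P(spam) = 0.6·0.4815 / (0.6·0.4815 + 0.2·0.5185) ≈ 0.7358
After 'pass': P(spam) = 0.4·0.7358 / (0.4·0.7358 + 0.8·0.2642) ≈ 0.5821
After 'pass': P(spam) = 0.4·0.5821 / (0.4·0.5821 + 0.8·0.4179) ≈ 0.4105
After 'pass': P(spam) = 0.4·0.4105 / (0.4·0.4105 + 0.8·0.5895) ≈ 0.2583
After 'flag': P(spam) = 0.6·0.2583 / (0.6·0.2583 + 0.2·0.7417) ≈ 0.5109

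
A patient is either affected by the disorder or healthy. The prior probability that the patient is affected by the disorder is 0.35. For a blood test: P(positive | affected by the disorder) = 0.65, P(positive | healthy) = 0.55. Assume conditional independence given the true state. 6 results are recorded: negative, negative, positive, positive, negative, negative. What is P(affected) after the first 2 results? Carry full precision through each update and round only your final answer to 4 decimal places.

0.2457

After 'negative': P(affected) = 0.35·0.3500 / (0.35·0.3500 + 0.45·0.6500) ≈ 0.2952
After 'negative': P(affected) = 0.35·0.2952 / (0.35·0.2952 + 0.45·0.7048) ≈ 0.2457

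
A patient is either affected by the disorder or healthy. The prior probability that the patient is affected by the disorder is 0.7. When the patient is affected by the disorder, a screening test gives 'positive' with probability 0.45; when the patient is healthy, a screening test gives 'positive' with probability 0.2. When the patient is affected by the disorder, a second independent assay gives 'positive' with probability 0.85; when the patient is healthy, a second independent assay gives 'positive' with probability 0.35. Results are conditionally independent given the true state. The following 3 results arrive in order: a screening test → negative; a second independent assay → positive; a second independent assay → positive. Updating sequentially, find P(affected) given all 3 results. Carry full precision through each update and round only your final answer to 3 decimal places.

Each posterior becomes the prior for the next update.
After a screening test='negative': P(affected) = 0.55·0.7000 / (0.55·0.7000 + 0.8·0.3000) ≈ 0.6160
After a second independent assay='positive': P(affected) = 0.85·0.6160 / (0.85·0.6160 + 0.35·0.3840) ≈ 0.7957
After a second independent assay='positive': P(affected) = 0.85·0.7957 / (0.85·0.7957 + 0.35·0.2043) ≈ 0.9044

0.904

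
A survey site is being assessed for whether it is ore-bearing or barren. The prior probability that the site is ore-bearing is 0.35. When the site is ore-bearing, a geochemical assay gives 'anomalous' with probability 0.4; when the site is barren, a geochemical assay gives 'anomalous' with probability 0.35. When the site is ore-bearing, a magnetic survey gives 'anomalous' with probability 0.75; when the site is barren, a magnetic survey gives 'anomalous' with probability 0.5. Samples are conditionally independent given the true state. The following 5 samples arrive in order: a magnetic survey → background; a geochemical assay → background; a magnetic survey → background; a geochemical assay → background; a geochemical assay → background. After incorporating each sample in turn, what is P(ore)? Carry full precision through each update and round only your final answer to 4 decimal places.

0.0957

Apply Bayes' rule sequentially, carrying P(ore) forward.
After a magnetic survey='background': P(ore) = 0.25·0.3500 / (0.25·0.3500 + 0.5·0.6500) ≈ 0.2121
After a geochemical assay='background': P(ore) = 0.6·0.2121 / (0.6·0.2121 + 0.65·0.7879) ≈ 0.1991
After a magnetic survey='background': P(ore) = 0.25·0.1991 / (0.25·0.1991 + 0.5·0.8009) ≈ 0.1105
After a geochemical assay='background': P(ore) = 0.6·0.1105 / (0.6·0.1105 + 0.65·0.8895) ≈ 0.1029
After a geochemical assay='background': P(ore) = 0.6·0.1029 / (0.6·0.1029 + 0.65·0.8971) ≈ 0.0957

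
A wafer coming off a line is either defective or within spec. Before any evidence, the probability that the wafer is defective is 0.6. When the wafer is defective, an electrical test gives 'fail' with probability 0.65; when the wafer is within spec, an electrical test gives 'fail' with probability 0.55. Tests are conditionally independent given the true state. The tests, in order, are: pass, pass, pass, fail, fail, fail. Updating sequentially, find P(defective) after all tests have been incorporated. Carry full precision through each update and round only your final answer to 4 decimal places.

After 'pass': P(defective) = 0.35·0.6000 / (0.35·0.6000 + 0.45·0.4000) ≈ 0.5385
After 'pass': P(defective) = 0.35·0.5385 / (0.35·0.5385 + 0.45·0.4615) ≈ 0.4757
After 'pass': P(defective) = 0.35·0.4757 / (0.35·0.4757 + 0.45·0.5243) ≈ 0.4138
After 'fail': P(defective) = 0.65·0.4138 / (0.65·0.4138 + 0.55·0.5862) ≈ 0.4548
After 'fail': P(defective) = 0.65·0.4548 / (0.65·0.4548 + 0.55·0.5452) ≈ 0.4964
After 'fail': P(defective) = 0.65·0.4964 / (0.65·0.4964 + 0.55·0.5036) ≈ 0.5381

0.5381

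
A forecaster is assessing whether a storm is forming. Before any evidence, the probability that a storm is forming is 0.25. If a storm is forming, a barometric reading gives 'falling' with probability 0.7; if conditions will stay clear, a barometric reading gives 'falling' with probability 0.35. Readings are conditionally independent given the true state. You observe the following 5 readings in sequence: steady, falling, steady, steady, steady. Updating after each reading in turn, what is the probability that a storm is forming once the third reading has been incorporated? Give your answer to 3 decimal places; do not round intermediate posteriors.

0.124

Apply Bayes' rule sequentially, carrying P(storm) forward.
After 'steady': P(storm) = 0.3·0.2500 / (0.3·0.2500 + 0.65·0.7500) ≈ 0.1333
After 'falling': P(storm) = 0.7·0.1333 / (0.7·0.1333 + 0.35·0.8667) ≈ 0.2353
After 'steady': P(storm) = 0.3·0.2353 / (0.3·0.2353 + 0.65·0.7647) ≈ 0.1244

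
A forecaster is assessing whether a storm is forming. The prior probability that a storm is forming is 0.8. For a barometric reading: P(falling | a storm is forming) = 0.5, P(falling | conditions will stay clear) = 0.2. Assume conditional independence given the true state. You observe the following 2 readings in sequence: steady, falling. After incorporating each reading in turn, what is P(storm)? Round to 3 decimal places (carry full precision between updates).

After 'steady': P(storm) = 0.5·0.8000 / (0.5·0.8000 + 0.8·0.2000) ≈ 0.7143
After 'falling': P(storm) = 0.5·0.7143 / (0.5·0.7143 + 0.2·0.2857) ≈ 0.8621

0.862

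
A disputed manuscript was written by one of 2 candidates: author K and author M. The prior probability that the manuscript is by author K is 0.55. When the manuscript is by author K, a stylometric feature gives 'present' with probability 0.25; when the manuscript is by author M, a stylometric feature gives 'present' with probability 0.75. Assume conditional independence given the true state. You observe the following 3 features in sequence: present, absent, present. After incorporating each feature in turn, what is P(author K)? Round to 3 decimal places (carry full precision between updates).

After 'present': P(author K) = 0.25·0.5500 / (0.25·0.5500 + 0.75·0.4500) ≈ 0.2895
After 'absent': P(author K) = 0.75·0.2895 / (0.75·0.2895 + 0.25·0.7105) ≈ 0.5500
After 'present': P(author K) = 0.25·0.5500 / (0.25·0.5500 + 0.75·0.4500) ≈ 0.2895

0.289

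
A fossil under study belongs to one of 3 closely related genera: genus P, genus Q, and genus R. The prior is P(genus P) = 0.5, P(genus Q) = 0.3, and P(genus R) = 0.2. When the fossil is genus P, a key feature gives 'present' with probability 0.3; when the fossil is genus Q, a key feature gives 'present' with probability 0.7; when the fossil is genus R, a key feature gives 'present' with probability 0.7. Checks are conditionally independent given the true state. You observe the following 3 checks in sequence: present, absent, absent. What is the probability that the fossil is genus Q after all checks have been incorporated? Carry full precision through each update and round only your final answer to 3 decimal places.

After 'present': normaliser = 0.3·0.5000 + 0.7·0.3000 + 0.7·0.2000; P(genus P) ≈ 0.3000, P(genus Q) ≈ 0.4200, P(genus R) ≈ 0.2800
After 'absent': normaliser = 0.7·0.3000 + 0.3·0.4200 + 0.3·0.2800; P(genus P) ≈ 0.5000, P(genus Q) ≈ 0.3000, P(genus R) ≈ 0.2000
After 'absent': normaliser = 0.7·0.5000 + 0.3·0.3000 + 0.3·0.2000; P(genus P) ≈ 0.7000, P(genus Q) ≈ 0.1800, P(genus R) ≈ 0.1200

0.180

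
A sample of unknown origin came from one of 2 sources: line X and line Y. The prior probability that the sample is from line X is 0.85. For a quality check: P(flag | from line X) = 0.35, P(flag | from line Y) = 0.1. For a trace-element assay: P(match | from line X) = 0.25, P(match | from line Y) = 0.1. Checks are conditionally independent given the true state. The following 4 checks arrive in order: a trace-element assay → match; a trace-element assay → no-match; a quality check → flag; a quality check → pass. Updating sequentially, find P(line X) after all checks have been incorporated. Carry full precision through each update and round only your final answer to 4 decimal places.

0.9676

After a trace-element assay='match': P(line X) = 0.25·0.8500 / (0.25·0.8500 + 0.1·0.1500) ≈ 0.9341
After a trace-element assay='no-match': P(line X) = 0.75·0.9341 / (0.75·0.9341 + 0.9·0.0659) ≈ 0.9219
After a quality check='flag': P(line X) = 0.35·0.9219 / (0.35·0.9219 + 0.1·0.0781) ≈ 0.9764
After a quality check='pass': P(line X) = 0.65·0.9764 / (0.65·0.9764 + 0.9·0.0236) ≈ 0.9676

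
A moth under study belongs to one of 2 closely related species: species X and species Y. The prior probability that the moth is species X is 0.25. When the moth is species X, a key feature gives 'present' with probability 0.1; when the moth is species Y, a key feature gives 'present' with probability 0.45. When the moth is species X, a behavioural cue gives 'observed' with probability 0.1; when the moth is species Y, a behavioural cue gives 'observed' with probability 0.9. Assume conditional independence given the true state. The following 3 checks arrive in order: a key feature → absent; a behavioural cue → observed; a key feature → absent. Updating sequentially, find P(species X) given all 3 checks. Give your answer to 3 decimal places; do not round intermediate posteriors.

After a key feature='absent': P(species X) = 0.9·0.2500 / (0.9·0.2500 + 0.55·0.7500) ≈ 0.3529
After a behavioural cue='observed': P(species X) = 0.1·0.3529 / (0.1·0.3529 + 0.9·0.6471) ≈ 0.0571
After a key feature='absent': P(species X) = 0.9·0.0571 / (0.9·0.0571 + 0.55·0.9429) ≈ 0.0902

0.090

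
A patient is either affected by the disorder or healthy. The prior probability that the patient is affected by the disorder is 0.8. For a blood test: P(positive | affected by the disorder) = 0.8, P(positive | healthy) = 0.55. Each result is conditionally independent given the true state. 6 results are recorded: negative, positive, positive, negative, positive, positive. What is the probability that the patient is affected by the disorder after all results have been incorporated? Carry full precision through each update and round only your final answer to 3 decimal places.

0.780

After 'negative': P(affected) = 0.2·0.8000 / (0.2·0.8000 + 0.45·0.2000) ≈ 0.6400
After 'positive': P(affected) = 0.8·0.6400 / (0.8·0.6400 + 0.55·0.3600) ≈ 0.7211
After 'positive': P(affected) = 0.8·0.7211 / (0.8·0.7211 + 0.55·0.2789) ≈ 0.7900
After 'negative': P(affected) = 0.2·0.7900 / (0.2·0.7900 + 0.45·0.2100) ≈ 0.6257
After 'positive': P(affected) = 0.8·0.6257 / (0.8·0.6257 + 0.55·0.3743) ≈ 0.7086
After 'positive': P(affected) = 0.8·0.7086 / (0.8·0.7086 + 0.55·0.2914) ≈ 0.7796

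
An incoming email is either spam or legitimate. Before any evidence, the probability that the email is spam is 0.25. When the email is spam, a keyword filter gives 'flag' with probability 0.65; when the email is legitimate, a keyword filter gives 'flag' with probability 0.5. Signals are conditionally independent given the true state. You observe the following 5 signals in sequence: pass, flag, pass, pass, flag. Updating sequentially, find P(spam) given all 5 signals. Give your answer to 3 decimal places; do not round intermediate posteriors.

0.162

After 'pass': P(spam) = 0.35·0.2500 / (0.35·0.2500 + 0.5·0.7500) ≈ 0.1892
After 'flag': P(spam) = 0.65·0.1892 / (0.65·0.1892 + 0.5·0.8108) ≈ 0.2327
After 'pass': P(spam) = 0.35·0.2327 / (0.35·0.2327 + 0.5·0.7673) ≈ 0.1751
After 'pass': P(spam) = 0.35·0.1751 / (0.35·0.1751 + 0.5·0.8249) ≈ 0.1294
After 'flag': P(spam) = 0.65·0.1294 / (0.65·0.1294 + 0.5·0.8706) ≈ 0.1619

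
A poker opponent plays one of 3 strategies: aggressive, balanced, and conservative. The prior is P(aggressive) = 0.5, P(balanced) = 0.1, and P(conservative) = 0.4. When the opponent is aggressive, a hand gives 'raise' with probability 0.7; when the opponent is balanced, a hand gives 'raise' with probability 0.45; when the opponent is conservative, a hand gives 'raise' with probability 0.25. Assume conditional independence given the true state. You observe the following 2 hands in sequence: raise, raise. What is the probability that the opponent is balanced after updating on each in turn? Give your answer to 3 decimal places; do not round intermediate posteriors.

Apply Bayes' rule sequentially, carrying P(balanced) forward.
After 'raise': normaliser = 0.7·0.5000 + 0.45·0.1000 + 0.25·0.4000; P(aggressive) ≈ 0.7071, P(balanced) ≈ 0.0909, P(conservative) ≈ 0.2020
After 'raise': normaliser = 0.7·0.7071 + 0.45·0.0909 + 0.25·0.2020; P(aggressive) ≈ 0.8441, P(balanced) ≈ 0.0698, P(conservative) ≈ 0.0861

0.070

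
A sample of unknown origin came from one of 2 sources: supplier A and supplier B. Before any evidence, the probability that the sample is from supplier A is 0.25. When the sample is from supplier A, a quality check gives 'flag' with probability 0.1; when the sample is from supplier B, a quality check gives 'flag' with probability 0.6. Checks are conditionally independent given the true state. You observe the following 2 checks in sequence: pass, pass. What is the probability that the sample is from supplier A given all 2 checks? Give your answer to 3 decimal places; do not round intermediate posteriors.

Each posterior becomes the prior for the next update.
After 'pass': P(supplier A) = 0.9·0.2500 / (0.9·0.2500 + 0.4·0.7500) ≈ 0.4286
After 'pass': P(supplier A) = 0.9·0.4286 / (0.9·0.4286 + 0.4·0.5714) ≈ 0.6279

0.628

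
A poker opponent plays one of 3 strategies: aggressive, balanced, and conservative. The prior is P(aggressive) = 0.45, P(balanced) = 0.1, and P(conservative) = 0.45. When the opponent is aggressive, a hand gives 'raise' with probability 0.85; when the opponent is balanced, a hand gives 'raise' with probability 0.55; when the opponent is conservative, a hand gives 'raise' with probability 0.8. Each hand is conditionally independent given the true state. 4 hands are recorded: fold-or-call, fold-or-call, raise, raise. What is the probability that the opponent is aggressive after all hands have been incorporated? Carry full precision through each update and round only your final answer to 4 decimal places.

0.2931

After 'fold-or-call': normaliser = 0.15·0.4500 + 0.45·0.1000 + 0.2·0.4500; P(aggressive) ≈ 0.3333, P(balanced) ≈ 0.2222, P(conservative) ≈ 0.4444
After 'fold-or-call': normaliser = 0.15·0.3333 + 0.45·0.2222 + 0.2·0.4444; P(aggressive) ≈ 0.2093, P(balanced) ≈ 0.4186, P(conservative) ≈ 0.3721
After 'raise': normaliser = 0.85·0.2093 + 0.55·0.4186 + 0.8·0.3721; P(aggressive) ≈ 0.2521, P(balanced) ≈ 0.3262, P(conservative) ≈ 0.4217
After 'raise': normaliser = 0.85·0.2521 + 0.55·0.3262 + 0.8·0.4217; P(aggressive) ≈ 0.2931, P(balanced) ≈ 0.2454, P(conservative) ≈ 0.4615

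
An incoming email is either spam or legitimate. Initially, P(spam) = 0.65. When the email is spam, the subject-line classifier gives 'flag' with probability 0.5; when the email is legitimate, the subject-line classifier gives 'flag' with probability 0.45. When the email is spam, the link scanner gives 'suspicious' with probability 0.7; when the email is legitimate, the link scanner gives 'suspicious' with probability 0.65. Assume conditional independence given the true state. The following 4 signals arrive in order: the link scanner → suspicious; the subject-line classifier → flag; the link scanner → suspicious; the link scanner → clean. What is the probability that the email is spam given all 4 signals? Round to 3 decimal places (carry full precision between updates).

After the link scanner='suspicious': P(spam) = 0.7·0.6500 / (0.7·0.6500 + 0.65·0.3500) ≈ 0.6667
After the subject-line classifier='flag': P(spam) = 0.5·0.6667 / (0.5·0.6667 + 0.45·0.3333) ≈ 0.6897
After the link scanner='suspicious': P(spam) = 0.7·0.6897 / (0.7·0.6897 + 0.65·0.3103) ≈ 0.7053
After the link scanner='clean': P(spam) = 0.3·0.7053 / (0.3·0.7053 + 0.35·0.2947) ≈ 0.6723

0.672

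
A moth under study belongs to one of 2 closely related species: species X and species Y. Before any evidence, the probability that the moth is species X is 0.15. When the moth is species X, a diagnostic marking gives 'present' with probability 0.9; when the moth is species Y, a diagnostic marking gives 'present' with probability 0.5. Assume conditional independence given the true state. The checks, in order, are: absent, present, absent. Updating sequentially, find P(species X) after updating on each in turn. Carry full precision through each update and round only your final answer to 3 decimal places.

After 'absent': P(species X) = 0.1·0.1500 / (0.1·0.1500 + 0.5·0.8500) ≈ 0.0341
After 'present': P(species X) = 0.9·0.0341 / (0.9·0.0341 + 0.5·0.9659) ≈ 0.0597
After 'absent': P(species X) = 0.1·0.0597 / (0.1·0.0597 + 0.5·0.9403) ≈ 0.0125

0.013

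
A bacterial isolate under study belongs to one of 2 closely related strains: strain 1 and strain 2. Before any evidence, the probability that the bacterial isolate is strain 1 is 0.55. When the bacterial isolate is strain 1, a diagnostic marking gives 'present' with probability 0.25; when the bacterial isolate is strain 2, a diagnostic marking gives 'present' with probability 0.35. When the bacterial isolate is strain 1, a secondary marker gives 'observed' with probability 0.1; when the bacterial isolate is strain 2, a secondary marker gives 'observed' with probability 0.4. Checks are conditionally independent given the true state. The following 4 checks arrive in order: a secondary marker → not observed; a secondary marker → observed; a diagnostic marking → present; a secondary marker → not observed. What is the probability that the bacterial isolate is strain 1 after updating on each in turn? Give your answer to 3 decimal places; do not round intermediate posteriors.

Each posterior becomes the prior for the next update.
After a secondary marker='not observed': P(strain 1) = 0.9·0.5500 / (0.9·0.5500 + 0.6·0.4500) ≈ 0.6471
After a secondary marker='observed': P(strain 1) = 0.1·0.6471 / (0.1·0.6471 + 0.4·0.3529) ≈ 0.3143
After a diagnostic marking='present': P(strain 1) = 0.25·0.3143 / (0.25·0.3143 + 0.35·0.6857) ≈ 0.2466
After a secondary marker='not observed': P(strain 1) = 0.9·0.2466 / (0.9·0.2466 + 0.6·0.7534) ≈ 0.3293

0.329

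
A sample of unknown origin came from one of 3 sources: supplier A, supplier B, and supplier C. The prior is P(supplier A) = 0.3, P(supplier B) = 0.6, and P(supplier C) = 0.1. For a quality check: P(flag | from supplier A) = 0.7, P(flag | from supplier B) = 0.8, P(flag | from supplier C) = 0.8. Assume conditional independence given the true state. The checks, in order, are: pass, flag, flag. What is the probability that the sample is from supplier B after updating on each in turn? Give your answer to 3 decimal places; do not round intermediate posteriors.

0.574

After 'pass': normaliser = 0.3·0.3000 + 0.2·0.6000 + 0.2·0.1000; P(supplier A) ≈ 0.3913, P(supplier B) ≈ 0.5217, P(supplier C) ≈ 0.0870
After 'flag': normaliser = 0.7·0.3913 + 0.8·0.5217 + 0.8·0.0870; P(supplier A) ≈ 0.3600, P(supplier B) ≈ 0.5486, P(supplier C) ≈ 0.0914
After 'flag': normaliser = 0.7·0.3600 + 0.8·0.5486 + 0.8·0.0914; P(supplier A) ≈ 0.3298, P(supplier B) ≈ 0.5744, P(supplier C) ≈ 0.0957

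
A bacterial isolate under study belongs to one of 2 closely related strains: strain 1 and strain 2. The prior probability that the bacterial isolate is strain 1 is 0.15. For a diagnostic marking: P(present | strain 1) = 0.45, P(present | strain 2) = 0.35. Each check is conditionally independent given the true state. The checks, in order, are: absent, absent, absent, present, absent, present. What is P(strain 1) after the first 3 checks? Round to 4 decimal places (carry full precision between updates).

After 'absent': P(strain 1) = 0.55·0.1500 / (0.55·0.1500 + 0.65·0.8500) ≈ 0.1299
After 'absent': P(strain 1) = 0.55·0.1299 / (0.55·0.1299 + 0.65·0.8701) ≈ 0.1122
After 'absent': P(strain 1) = 0.55·0.1122 / (0.55·0.1122 + 0.65·0.8878) ≈ 0.0966

0.0966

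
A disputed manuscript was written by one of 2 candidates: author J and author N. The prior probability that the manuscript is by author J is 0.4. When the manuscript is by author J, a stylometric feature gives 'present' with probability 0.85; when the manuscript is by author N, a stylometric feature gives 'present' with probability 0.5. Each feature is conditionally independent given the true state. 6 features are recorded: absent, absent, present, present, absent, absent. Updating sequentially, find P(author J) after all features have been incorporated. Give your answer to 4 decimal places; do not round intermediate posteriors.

After 'absent': P(author J) = 0.15·0.4000 / (0.15·0.4000 + 0.5·0.6000) ≈ 0.1667
After 'absent': P(author J) = 0.15·0.1667 / (0.15·0.1667 + 0.5·0.8333) ≈ 0.0566
After 'present': P(author J) = 0.85·0.0566 / (0.85·0.0566 + 0.5·0.9434) ≈ 0.0926
After 'present': P(author J) = 0.85·0.0926 / (0.85·0.0926 + 0.5·0.9074) ≈ 0.1478
After 'absent': P(author J) = 0.15·0.1478 / (0.15·0.1478 + 0.5·0.8522) ≈ 0.0494
After 'absent': P(author J) = 0.15·0.0494 / (0.15·0.0494 + 0.5·0.9506) ≈ 0.0154

0.0154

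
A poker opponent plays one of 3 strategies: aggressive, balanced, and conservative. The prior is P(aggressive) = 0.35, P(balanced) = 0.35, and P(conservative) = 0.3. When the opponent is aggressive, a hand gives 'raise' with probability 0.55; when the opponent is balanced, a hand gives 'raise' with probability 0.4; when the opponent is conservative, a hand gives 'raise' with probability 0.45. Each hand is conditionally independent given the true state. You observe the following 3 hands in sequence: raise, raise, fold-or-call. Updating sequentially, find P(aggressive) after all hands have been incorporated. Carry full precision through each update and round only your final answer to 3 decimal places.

0.416

After 'raise': normaliser = 0.55·0.3500 + 0.4·0.3500 + 0.45·0.3000; P(aggressive) ≈ 0.4118, P(balanced) ≈ 0.2995, P(conservative) ≈ 0.2888
After 'raise': normaliser = 0.55·0.4118 + 0.4·0.2995 + 0.45·0.2888; P(aggressive) ≈ 0.4756, P(balanced) ≈ 0.2515, P(conservative) ≈ 0.2729
After 'fold-or-call': normaliser = 0.45·0.4756 + 0.6·0.2515 + 0.55·0.2729; P(aggressive) ≈ 0.4155, P(balanced) ≈ 0.2930, P(conservative) ≈ 0.2914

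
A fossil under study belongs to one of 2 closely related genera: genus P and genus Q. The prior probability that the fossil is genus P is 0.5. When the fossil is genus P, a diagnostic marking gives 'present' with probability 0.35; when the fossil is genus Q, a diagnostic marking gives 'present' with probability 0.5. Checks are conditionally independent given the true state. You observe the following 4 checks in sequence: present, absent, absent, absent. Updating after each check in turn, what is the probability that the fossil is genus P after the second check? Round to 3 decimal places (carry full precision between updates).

0.476

After 'present': P(genus P) = 0.35·0.5000 / (0.35·0.5000 + 0.5·0.5000) ≈ 0.4118
After 'absent': P(genus P) = 0.65·0.4118 / (0.65·0.4118 + 0.5·0.5882) ≈ 0.4764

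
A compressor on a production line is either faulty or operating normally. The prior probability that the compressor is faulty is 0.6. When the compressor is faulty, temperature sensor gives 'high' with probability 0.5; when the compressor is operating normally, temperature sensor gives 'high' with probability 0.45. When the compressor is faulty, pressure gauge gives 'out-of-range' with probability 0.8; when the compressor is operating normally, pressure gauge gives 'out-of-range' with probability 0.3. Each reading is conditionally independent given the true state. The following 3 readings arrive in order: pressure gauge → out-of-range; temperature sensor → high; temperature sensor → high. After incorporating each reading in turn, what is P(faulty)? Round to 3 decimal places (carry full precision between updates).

Apply Bayes' rule sequentially, carrying P(faulty) forward.
After pressure gauge='out-of-range': P(faulty) = 0.8·0.6000 / (0.8·0.6000 + 0.3·0.4000) ≈ 0.8000
After temperature sensor='high': P(faulty) = 0.5·0.8000 / (0.5·0.8000 + 0.45·0.2000) ≈ 0.8163
After temperature sensor='high': P(faulty) = 0.5·0.8163 / (0.5·0.8163 + 0.45·0.1837) ≈ 0.8316

0.832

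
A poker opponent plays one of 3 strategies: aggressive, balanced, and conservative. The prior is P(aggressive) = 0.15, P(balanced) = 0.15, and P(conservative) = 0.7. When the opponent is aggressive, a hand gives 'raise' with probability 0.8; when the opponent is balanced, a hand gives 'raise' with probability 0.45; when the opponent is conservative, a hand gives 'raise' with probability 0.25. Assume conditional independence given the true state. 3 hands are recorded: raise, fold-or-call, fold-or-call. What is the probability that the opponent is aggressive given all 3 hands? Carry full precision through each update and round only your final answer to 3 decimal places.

After 'raise': normaliser = 0.8·0.1500 + 0.45·0.1500 + 0.25·0.7000; P(aggressive) ≈ 0.3310, P(balanced) ≈ 0.1862, P(conservative) ≈ 0.4828
After 'fold-or-call': normaliser = 0.2·0.3310 + 0.55·0.1862 + 0.75·0.4828; P(aggressive) ≈ 0.1248, P(balanced) ≈ 0.1930, P(conservative) ≈ 0.6823
After 'fold-or-call': normaliser = 0.2·0.1248 + 0.55·0.1930 + 0.75·0.6823; P(aggressive) ≈ 0.0388, P(balanced) ≈ 0.1651, P(conservative) ≈ 0.7961

0.039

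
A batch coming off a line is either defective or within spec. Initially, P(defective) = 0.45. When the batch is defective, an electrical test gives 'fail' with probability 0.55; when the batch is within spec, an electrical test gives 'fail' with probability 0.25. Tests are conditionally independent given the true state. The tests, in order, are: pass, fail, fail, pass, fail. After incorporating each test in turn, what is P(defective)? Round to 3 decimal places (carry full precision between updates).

After 'pass': P(defective) = 0.45·0.4500 / (0.45·0.4500 + 0.75·0.5500) ≈ 0.3293
After 'fail': P(defective) = 0.55·0.3293 / (0.55·0.3293 + 0.25·0.6707) ≈ 0.5192
After 'fail': P(defective) = 0.55·0.5192 / (0.55·0.5192 + 0.25·0.4808) ≈ 0.7038
After 'pass': P(defective) = 0.45·0.7038 / (0.45·0.7038 + 0.75·0.2962) ≈ 0.5877
After 'fail': P(defective) = 0.55·0.5877 / (0.55·0.5877 + 0.25·0.4123) ≈ 0.7582

0.758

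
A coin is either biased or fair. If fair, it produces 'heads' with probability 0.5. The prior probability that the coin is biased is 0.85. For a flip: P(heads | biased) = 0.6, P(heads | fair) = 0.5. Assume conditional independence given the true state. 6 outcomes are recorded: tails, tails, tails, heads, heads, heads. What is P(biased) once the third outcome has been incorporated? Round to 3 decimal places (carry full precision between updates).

0.744

After 'tails': P(biased) = 0.4·0.8500 / (0.4·0.8500 + 0.5·0.1500) ≈ 0.8193
After 'tails': P(biased) = 0.4·0.8193 / (0.4·0.8193 + 0.5·0.1807) ≈ 0.7839
After 'tails': P(biased) = 0.4·0.7839 / (0.4·0.7839 + 0.5·0.2161) ≈ 0.7437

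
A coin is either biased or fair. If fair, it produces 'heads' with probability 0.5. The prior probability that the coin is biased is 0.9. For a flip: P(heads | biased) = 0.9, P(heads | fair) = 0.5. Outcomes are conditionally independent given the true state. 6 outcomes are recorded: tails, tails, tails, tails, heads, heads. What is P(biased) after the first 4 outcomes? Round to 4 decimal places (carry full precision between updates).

0.0142

After 'tails': P(biased) = 0.1·0.9000 / (0.1·0.9000 + 0.5·0.1000) ≈ 0.6429
After 'tails': P(biased) = 0.1·0.6429 / (0.1·0.6429 + 0.5·0.3571) ≈ 0.2647
After 'tails': P(biased) = 0.1·0.2647 / (0.1·0.2647 + 0.5·0.7353) ≈ 0.0672
After 'tails': P(biased) = 0.1·0.0672 / (0.1·0.0672 + 0.5·0.9328) ≈ 0.0142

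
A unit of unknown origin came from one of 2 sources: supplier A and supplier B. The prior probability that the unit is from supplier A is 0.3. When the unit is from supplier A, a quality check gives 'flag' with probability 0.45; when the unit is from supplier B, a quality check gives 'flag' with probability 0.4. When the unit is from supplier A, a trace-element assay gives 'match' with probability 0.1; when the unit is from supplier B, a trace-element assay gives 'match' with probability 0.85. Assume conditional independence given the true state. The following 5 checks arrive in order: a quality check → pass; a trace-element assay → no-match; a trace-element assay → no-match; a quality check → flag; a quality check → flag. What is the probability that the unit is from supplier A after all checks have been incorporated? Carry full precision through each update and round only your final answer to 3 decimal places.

0.947

After a quality check='pass': P(supplier A) = 0.55·0.3000 / (0.55·0.3000 + 0.6·0.7000) ≈ 0.2821
After a trace-element assay='no-match': P(supplier A) = 0.9·0.2821 / (0.9·0.2821 + 0.15·0.7179) ≈ 0.7021
After a trace-element assay='no-match': P(supplier A) = 0.9·0.7021 / (0.9·0.7021 + 0.15·0.2979) ≈ 0.9340
After a quality check='flag': P(supplier A) = 0.45·0.9340 / (0.45·0.9340 + 0.4·0.0660) ≈ 0.9409
After a quality check='flag': P(supplier A) = 0.45·0.9409 / (0.45·0.9409 + 0.4·0.0591) ≈ 0.9471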